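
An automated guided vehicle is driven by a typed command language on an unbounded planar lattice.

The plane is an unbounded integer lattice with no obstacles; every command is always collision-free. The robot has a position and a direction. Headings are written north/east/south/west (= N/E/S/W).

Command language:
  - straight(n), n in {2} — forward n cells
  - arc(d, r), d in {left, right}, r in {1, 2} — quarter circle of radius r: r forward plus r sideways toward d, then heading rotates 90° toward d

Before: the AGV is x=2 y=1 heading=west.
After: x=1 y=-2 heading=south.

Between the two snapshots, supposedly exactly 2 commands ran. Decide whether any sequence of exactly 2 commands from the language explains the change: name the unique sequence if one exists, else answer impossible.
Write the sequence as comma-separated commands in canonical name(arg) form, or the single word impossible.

key: running straight(2) before arc(left, 1) would end elsewhere — order is forced
start: x=2 y=1 heading=west
step 1 (arc(left, 1)): x=1 y=0 heading=south
step 2 (straight(2)): x=1 y=-2 heading=south
no rival 2-sequence matches.

arc(left, 1), straight(2)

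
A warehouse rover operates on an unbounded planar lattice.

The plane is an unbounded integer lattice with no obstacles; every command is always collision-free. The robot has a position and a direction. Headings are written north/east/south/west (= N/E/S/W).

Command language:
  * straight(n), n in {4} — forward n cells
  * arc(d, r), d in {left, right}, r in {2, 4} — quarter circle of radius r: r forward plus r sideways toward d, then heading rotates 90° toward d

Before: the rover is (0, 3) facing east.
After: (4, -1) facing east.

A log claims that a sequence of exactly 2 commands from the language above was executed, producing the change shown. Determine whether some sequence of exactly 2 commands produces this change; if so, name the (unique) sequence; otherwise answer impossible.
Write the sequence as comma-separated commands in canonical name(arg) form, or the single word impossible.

arc(right, 2), arc(left, 2)

key: running arc(left, 2) before arc(right, 2) would end elsewhere — order is forced
t0: (0, 3) facing east
1. arc(right, 2) → (2, 1) facing south
2. arc(left, 2) → (4, -1) facing east
no other 2-command option fits: unique.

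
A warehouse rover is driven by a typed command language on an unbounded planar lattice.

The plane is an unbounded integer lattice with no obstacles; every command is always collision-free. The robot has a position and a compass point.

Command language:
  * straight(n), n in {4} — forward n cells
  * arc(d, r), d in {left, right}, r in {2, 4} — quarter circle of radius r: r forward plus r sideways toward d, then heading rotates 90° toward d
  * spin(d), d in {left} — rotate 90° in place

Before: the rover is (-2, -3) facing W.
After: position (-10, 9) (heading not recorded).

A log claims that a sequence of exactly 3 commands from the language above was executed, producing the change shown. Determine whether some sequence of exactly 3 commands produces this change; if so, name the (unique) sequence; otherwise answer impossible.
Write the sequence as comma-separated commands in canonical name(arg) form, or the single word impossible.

key: running arc(left, 4) before arc(right, 4) would end elsewhere — order is forced
start: (-2, -3) facing W
1. arc(right, 4) → (-6, 1) facing N
2. straight(4) → (-6, 5) facing N
3. arc(left, 4) → (-10, 9) facing W
uniquely the one of 216 3-step routes that fits.

arc(right, 4), straight(4), arc(left, 4)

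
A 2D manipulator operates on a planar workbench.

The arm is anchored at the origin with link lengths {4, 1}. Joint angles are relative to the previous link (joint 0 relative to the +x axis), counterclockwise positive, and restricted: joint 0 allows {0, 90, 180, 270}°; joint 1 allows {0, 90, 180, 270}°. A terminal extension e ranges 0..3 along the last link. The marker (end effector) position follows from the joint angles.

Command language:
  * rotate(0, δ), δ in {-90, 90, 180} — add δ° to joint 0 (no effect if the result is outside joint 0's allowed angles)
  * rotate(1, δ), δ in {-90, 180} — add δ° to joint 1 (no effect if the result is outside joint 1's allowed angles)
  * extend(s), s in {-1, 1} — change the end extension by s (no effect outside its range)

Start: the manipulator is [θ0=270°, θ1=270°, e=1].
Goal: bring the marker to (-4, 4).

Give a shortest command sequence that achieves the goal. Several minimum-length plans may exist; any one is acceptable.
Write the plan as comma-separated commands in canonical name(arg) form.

rotate(0, -90), extend(1), extend(1)

initial: [θ0=270°, θ1=270°, e=1]
t=1 rotate(0, -90) ⇒ [θ0=180°, θ1=270°, e=1]
t=2 extend(1) ⇒ [θ0=180°, θ1=270°, e=2]
t=3 extend(1) ⇒ [θ0=180°, θ1=270°, e=3]
minimal: 3 command(s), checked below 3.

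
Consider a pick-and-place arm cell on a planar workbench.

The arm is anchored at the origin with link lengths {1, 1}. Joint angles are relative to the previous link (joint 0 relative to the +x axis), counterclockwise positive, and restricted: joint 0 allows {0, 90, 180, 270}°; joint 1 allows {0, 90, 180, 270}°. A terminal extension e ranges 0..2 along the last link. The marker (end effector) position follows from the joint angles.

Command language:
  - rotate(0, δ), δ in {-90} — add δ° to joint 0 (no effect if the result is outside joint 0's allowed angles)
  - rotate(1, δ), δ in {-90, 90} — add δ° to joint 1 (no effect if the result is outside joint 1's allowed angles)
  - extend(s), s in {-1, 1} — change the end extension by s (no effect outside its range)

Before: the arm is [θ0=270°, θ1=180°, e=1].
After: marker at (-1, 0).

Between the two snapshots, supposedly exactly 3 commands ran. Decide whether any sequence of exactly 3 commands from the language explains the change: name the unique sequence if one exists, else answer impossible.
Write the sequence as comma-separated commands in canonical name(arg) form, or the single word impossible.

t0: [θ0=270°, θ1=180°, e=1]
step 1 (rotate(0, -90)): [θ0=180°, θ1=180°, e=1]
step 2 (rotate(0, -90)): [θ0=90°, θ1=180°, e=1]
step 3 (rotate(0, -90)): [θ0=0°, θ1=180°, e=1]
no other 3-command option fits: unique.

rotate(0, -90), rotate(0, -90), rotate(0, -90)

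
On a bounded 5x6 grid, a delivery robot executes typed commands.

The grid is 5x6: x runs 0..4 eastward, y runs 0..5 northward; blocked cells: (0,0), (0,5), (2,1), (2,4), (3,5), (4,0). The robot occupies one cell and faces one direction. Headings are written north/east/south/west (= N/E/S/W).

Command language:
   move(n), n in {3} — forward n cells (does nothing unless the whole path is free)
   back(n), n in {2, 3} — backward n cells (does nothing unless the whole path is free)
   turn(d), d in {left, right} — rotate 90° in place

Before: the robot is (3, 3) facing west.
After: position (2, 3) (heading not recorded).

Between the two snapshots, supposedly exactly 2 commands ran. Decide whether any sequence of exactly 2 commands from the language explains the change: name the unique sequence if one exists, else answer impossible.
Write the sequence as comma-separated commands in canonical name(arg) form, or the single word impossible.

move(3), back(2)

key: running back(2) before move(3) would end elsewhere — order is forced
initial: (3, 3) facing west
step 1 (move(3)): (0, 3) facing west
step 2 (back(2)): (2, 3) facing west
all 25 alternatives checked — unique.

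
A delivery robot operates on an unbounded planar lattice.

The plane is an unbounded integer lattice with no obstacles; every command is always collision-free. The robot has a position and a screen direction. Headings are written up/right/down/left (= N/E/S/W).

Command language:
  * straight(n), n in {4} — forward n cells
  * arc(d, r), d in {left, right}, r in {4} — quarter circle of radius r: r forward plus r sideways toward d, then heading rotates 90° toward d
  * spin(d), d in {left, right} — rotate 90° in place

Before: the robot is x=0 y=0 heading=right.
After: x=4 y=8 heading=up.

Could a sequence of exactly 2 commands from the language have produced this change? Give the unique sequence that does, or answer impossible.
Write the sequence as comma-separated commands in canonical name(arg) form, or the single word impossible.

arc(left, 4), straight(4)

key: cell and facing (now N) both changed — the 2 commands mix motion and turning
initial: x=0 y=0 heading=right
t=1 arc(left, 4) ⇒ x=4 y=4 heading=up
t=2 straight(4) ⇒ x=4 y=8 heading=up
uniquely the one of 25 2-step routes that fits.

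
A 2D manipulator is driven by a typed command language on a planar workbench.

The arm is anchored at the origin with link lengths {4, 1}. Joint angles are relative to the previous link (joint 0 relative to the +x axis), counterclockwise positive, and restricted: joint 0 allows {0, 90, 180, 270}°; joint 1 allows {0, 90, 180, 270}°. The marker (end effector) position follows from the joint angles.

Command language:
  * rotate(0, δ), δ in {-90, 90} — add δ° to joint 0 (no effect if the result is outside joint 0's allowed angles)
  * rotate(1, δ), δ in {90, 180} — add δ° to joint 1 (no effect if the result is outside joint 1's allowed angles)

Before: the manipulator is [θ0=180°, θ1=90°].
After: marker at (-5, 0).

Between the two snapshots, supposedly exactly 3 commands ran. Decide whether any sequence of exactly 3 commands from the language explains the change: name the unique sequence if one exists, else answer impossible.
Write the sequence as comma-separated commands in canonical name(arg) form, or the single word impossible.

from: [θ0=180°, θ1=90°]
t=1 rotate(1, 90) ⇒ [θ0=180°, θ1=180°]
t=2 rotate(1, 90) ⇒ [θ0=180°, θ1=270°]
t=3 rotate(1, 90) ⇒ [θ0=180°, θ1=0°]
no other 3-command option fits: unique.

rotate(1, 90), rotate(1, 90), rotate(1, 90)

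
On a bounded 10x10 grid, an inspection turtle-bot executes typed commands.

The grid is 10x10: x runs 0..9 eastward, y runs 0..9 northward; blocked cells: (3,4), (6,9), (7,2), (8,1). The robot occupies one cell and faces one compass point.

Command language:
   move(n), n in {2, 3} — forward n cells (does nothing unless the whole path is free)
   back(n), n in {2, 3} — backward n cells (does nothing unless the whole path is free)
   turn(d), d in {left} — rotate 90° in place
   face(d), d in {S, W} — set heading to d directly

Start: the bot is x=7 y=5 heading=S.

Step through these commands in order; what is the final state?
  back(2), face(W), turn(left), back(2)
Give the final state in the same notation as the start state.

t0: x=7 y=5 heading=S
[1] after back(2): x=7 y=7 heading=S
[2] after face(W): x=7 y=7 heading=W
[3] after turn(left): x=7 y=7 heading=S
[4] after back(2): x=7 y=9 heading=S

x=7 y=9 heading=S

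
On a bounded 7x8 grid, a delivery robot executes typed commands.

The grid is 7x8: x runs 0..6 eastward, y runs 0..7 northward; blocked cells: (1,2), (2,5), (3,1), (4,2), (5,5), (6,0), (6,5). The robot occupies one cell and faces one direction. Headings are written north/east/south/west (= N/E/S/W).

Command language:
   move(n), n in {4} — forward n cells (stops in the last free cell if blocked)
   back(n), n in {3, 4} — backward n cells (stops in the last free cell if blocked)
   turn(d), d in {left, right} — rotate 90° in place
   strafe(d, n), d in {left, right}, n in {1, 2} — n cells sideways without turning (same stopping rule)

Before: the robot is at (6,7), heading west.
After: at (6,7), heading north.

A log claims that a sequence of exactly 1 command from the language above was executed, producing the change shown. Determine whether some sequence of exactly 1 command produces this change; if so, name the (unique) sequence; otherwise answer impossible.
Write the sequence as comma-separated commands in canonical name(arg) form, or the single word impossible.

key: parked at (6,7) the whole time — nothing moves the robot
from: at (6,7), heading west
t=1 turn(right) ⇒ at (6,7), heading north
no other 1-command option fits: unique.

turn(right)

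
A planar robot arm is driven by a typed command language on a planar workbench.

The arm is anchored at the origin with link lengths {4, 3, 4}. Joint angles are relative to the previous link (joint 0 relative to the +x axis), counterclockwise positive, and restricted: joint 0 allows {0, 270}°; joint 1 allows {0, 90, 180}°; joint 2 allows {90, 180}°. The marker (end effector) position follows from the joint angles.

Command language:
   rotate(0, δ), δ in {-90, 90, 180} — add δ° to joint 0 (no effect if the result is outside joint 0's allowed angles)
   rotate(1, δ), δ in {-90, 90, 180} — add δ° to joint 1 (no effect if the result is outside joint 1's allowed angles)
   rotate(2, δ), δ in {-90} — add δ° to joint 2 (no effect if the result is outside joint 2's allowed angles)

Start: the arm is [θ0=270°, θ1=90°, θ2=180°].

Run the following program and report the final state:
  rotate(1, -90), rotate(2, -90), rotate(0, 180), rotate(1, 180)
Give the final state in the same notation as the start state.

start: [θ0=270°, θ1=90°, θ2=180°]
t=1 rotate(1, -90) ⇒ [θ0=270°, θ1=0°, θ2=180°]
t=2 rotate(2, -90) ⇒ [θ0=270°, θ1=0°, θ2=90°]
t=3 rotate(0, 180) ⇒ [θ0=270°, θ1=0°, θ2=90°]
t=4 rotate(1, 180) ⇒ [θ0=270°, θ1=180°, θ2=90°]

[θ0=270°, θ1=180°, θ2=90°]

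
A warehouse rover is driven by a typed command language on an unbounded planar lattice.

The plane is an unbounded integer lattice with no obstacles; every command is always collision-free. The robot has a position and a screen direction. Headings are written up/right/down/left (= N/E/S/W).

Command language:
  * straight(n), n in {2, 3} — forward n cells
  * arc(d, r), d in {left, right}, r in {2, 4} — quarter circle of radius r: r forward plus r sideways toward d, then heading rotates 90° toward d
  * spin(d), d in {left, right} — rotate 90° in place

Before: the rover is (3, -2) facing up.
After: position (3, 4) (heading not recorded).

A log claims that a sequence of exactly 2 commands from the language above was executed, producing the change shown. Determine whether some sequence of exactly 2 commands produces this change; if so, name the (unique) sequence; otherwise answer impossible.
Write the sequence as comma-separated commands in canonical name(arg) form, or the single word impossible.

straight(3), straight(3)

begin: (3, -2) facing up
t=1 straight(3) ⇒ (3, 1) facing up
t=2 straight(3) ⇒ (3, 4) facing up
no rival 2-sequence matches.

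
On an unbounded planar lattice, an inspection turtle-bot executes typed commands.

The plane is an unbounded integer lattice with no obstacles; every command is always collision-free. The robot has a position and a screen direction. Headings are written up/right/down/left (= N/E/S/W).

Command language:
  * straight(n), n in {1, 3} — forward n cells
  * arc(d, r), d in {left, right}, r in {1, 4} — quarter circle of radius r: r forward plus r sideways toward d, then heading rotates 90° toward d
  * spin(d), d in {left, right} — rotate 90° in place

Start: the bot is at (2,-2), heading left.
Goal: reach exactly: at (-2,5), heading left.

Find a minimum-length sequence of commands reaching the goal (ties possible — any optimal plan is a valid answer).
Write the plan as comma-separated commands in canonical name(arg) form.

spin(right), straight(3), arc(left, 4)

begin: at (2,-2), heading left
step 1 (spin(right)): at (2,-2), heading up
step 2 (straight(3)): at (2,1), heading up
step 3 (arc(left, 4)): at (-2,5), heading left
no 2-step plan works, so 3 is optimal.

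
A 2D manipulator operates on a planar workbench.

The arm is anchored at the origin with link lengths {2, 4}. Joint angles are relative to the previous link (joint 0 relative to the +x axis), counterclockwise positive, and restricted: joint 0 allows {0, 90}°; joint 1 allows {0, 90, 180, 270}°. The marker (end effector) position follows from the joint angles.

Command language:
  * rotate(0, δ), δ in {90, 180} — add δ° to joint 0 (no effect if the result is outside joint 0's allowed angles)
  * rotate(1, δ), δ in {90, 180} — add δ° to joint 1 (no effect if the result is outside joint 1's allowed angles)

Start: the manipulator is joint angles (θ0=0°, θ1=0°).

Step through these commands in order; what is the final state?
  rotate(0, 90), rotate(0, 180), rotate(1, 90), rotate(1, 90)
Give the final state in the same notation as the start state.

begin: joint angles (θ0=0°, θ1=0°)
step 1 (rotate(0, 90)): joint angles (θ0=90°, θ1=0°)
step 2 (rotate(0, 180)): joint angles (θ0=90°, θ1=0°)
step 3 (rotate(1, 90)): joint angles (θ0=90°, θ1=90°)
step 4 (rotate(1, 90)): joint angles (θ0=90°, θ1=180°)

joint angles (θ0=90°, θ1=180°)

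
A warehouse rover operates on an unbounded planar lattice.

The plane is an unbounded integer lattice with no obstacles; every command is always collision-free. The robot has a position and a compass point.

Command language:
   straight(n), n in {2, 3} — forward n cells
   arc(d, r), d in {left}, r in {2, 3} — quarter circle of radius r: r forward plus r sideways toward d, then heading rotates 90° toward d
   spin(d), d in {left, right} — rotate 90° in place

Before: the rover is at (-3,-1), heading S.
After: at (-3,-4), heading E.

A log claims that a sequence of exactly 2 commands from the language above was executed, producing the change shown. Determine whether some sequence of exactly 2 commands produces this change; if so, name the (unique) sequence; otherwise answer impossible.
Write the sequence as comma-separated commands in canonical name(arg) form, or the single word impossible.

straight(3), spin(left)

key: running spin(left) before straight(3) would end elsewhere — order is forced
begin: at (-3,-1), heading S
t=1 straight(3) ⇒ at (-3,-4), heading S
t=2 spin(left) ⇒ at (-3,-4), heading E
no other 2-command option fits: unique.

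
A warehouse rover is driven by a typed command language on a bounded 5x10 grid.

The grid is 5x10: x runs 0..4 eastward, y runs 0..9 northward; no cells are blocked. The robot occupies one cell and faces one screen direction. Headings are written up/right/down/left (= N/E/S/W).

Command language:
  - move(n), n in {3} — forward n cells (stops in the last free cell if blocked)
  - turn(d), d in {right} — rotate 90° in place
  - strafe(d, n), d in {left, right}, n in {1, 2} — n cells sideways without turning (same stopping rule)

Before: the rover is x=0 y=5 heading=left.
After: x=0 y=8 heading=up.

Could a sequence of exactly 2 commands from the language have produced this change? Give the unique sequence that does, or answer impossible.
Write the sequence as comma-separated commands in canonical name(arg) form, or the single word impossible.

key: order matters: swapping turn(right) and move(3) lands elsewhere
t0: x=0 y=5 heading=left
step 1 (turn(right)): x=0 y=5 heading=up
step 2 (move(3)): x=0 y=8 heading=up
all 36 alternatives checked — unique.

turn(right), move(3)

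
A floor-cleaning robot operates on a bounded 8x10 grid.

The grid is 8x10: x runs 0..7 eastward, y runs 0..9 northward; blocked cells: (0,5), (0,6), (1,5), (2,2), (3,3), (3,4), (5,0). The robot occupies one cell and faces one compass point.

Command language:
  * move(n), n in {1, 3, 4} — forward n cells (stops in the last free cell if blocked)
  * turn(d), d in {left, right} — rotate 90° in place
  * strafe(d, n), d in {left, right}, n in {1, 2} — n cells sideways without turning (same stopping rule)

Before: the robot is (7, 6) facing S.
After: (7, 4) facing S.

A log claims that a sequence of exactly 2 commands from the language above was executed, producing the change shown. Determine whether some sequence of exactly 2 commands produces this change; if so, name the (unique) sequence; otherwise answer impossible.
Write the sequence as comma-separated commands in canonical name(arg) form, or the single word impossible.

key: still facing S at the end — nothing in the sequence rotates
initial: (7, 6) facing S
t=1 move(1) ⇒ (7, 5) facing S
t=2 move(1) ⇒ (7, 4) facing S
no rival 2-sequence matches.

move(1), move(1)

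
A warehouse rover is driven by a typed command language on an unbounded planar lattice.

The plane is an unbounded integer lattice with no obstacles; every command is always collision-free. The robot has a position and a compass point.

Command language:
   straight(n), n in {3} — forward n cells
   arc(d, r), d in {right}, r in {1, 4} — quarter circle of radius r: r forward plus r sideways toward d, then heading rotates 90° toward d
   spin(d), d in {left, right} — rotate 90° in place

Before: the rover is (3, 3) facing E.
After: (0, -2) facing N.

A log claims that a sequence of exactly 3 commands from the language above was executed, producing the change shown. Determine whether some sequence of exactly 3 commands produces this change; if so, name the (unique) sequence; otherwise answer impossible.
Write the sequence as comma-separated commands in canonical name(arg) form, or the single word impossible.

key: cell and facing (now N) both changed — the 3 commands mix motion and turning
from: (3, 3) facing E
t=1 arc(right, 1) ⇒ (4, 2) facing S
t=2 arc(right, 4) ⇒ (0, -2) facing W
t=3 spin(right) ⇒ (0, -2) facing N
uniquely the one of 125 3-step routes that fits.

arc(right, 1), arc(right, 4), spin(right)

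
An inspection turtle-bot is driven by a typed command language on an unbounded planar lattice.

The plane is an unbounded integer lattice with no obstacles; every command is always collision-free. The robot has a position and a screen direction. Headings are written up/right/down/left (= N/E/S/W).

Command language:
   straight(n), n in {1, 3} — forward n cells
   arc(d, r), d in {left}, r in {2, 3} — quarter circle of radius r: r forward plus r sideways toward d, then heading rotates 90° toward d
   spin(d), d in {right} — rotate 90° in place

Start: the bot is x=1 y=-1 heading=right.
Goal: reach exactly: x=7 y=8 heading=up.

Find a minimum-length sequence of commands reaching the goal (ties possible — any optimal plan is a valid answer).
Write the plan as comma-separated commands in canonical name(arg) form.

straight(3), arc(left, 3), straight(3), straight(3)

initial: x=1 y=-1 heading=right
t=1 straight(3) ⇒ x=4 y=-1 heading=right
t=2 arc(left, 3) ⇒ x=7 y=2 heading=up
t=3 straight(3) ⇒ x=7 y=5 heading=up
t=4 straight(3) ⇒ x=7 y=8 heading=up
minimal: 4 command(s), checked below 4.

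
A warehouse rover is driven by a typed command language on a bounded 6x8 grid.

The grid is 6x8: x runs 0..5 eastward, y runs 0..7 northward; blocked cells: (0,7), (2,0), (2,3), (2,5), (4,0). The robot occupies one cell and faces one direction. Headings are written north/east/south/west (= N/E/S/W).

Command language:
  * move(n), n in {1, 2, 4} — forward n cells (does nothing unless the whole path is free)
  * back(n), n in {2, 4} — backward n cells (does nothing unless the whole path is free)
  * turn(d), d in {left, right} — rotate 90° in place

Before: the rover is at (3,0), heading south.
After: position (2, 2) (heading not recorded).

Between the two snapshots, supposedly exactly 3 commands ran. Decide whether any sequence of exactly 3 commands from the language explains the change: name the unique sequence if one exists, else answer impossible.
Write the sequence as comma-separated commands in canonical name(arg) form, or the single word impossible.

key: order matters: swapping back(2) and move(1) lands elsewhere
begin: at (3,0), heading south
step 1 (back(2)): at (3,2), heading south
step 2 (turn(right)): at (3,2), heading west
step 3 (move(1)): at (2,2), heading west
all 343 alternatives checked — unique.

back(2), turn(right), move(1)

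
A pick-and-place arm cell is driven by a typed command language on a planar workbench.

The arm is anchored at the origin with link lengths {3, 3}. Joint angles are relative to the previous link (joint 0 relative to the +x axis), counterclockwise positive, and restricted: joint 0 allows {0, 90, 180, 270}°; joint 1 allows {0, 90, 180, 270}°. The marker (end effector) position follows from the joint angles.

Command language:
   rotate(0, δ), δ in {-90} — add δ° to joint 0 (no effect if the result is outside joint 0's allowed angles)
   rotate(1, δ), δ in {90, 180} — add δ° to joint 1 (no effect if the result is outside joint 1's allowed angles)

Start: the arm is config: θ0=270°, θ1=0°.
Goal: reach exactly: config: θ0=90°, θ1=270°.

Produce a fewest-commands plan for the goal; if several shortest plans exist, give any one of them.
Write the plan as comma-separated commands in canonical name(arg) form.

begin: config: θ0=270°, θ1=0°
t=1 rotate(0, -90) ⇒ config: θ0=180°, θ1=0°
t=2 rotate(0, -90) ⇒ config: θ0=90°, θ1=0°
t=3 rotate(1, 180) ⇒ config: θ0=90°, θ1=180°
t=4 rotate(1, 90) ⇒ config: θ0=90°, θ1=270°
no 3-step plan works, so 4 is optimal.

rotate(0, -90), rotate(0, -90), rotate(1, 180), rotate(1, 90)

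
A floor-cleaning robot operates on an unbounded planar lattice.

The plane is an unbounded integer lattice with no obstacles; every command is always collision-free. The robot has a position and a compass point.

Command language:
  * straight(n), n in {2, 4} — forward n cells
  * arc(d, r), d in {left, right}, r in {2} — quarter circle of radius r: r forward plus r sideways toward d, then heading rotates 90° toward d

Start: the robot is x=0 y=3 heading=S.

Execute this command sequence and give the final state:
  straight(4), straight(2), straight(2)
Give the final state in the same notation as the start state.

x=0 y=-5 heading=S

initial: x=0 y=3 heading=S
[1] after straight(4): x=0 y=-1 heading=S
[2] after straight(2): x=0 y=-3 heading=S
[3] after straight(2): x=0 y=-5 heading=S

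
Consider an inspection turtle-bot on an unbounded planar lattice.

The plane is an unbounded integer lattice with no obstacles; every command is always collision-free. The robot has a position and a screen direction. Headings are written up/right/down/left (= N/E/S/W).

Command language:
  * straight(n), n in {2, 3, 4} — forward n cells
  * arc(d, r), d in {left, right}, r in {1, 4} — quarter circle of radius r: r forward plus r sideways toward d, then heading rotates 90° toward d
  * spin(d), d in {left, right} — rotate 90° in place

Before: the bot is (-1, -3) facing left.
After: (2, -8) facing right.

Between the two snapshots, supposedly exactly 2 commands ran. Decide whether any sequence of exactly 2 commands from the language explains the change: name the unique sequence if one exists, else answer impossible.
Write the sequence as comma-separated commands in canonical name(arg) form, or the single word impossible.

key: running arc(left, 4) before arc(left, 1) would end elsewhere — order is forced
begin: (-1, -3) facing left
step 1 (arc(left, 1)): (-2, -4) facing down
step 2 (arc(left, 4)): (2, -8) facing right
uniquely the one of 81 2-step routes that fits.

arc(left, 1), arc(left, 4)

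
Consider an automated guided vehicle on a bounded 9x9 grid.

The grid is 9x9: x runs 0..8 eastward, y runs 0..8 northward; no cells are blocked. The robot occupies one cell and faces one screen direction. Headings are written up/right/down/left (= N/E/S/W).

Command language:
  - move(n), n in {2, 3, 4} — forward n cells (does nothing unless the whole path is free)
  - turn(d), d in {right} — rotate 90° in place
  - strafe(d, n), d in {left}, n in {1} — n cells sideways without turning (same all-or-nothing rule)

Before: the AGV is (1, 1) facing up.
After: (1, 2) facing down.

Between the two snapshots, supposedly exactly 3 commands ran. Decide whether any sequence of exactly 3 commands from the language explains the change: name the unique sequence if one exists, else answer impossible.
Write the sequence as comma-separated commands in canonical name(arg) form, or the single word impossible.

key: cell and facing (now S) both changed — the 3 commands mix motion and turning
initial: (1, 1) facing up
step 1 (turn(right)): (1, 1) facing right
step 2 (strafe(left, 1)): (1, 2) facing right
step 3 (turn(right)): (1, 2) facing down
no other 3-command option fits: unique.

turn(right), strafe(left, 1), turn(right)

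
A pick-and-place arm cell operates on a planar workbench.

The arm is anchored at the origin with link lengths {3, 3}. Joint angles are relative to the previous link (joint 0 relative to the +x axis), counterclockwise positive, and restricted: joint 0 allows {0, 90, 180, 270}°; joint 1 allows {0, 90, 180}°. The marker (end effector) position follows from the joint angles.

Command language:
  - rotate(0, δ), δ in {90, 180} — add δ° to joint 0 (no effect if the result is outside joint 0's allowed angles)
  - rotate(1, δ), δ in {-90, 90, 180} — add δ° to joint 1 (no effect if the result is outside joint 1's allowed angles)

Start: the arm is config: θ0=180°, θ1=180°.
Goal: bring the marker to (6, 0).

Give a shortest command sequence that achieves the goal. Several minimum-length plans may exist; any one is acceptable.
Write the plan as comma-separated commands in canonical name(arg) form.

rotate(1, 180), rotate(0, 180)

start: config: θ0=180°, θ1=180°
[1] after rotate(1, 180): config: θ0=180°, θ1=0°
[2] after rotate(0, 180): config: θ0=0°, θ1=0°
no 1-step plan works, so 2 is optimal.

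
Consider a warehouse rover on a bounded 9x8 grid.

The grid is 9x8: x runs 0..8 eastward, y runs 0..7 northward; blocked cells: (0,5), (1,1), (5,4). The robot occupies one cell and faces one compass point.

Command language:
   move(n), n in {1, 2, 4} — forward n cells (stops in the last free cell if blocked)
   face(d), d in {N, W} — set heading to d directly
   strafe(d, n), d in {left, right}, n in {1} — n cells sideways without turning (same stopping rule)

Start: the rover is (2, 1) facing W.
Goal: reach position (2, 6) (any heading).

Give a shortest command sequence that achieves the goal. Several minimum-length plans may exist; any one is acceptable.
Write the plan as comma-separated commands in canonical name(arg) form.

face(N), move(4), move(1)

begin: (2, 1) facing W
[1] after face(N): (2, 1) facing N
[2] after move(4): (2, 5) facing N
[3] after move(1): (2, 6) facing N
nothing shorter than 3 reaches the goal.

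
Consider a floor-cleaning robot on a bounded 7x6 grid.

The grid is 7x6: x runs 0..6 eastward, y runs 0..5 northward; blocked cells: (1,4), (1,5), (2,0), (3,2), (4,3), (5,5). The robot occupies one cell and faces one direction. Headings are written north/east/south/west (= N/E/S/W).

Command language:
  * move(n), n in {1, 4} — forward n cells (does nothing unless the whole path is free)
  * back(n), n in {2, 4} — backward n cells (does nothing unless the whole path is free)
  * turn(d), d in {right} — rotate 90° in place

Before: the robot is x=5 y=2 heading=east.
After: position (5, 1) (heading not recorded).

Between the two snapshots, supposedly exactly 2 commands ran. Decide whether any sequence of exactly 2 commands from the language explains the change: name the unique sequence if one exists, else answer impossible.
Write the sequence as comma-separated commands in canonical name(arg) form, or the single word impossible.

key: running move(1) before turn(right) would end elsewhere — order is forced
initial: x=5 y=2 heading=east
[1] after turn(right): x=5 y=2 heading=south
[2] after move(1): x=5 y=1 heading=south
uniquely the one of 25 2-step routes that fits.

turn(right), move(1)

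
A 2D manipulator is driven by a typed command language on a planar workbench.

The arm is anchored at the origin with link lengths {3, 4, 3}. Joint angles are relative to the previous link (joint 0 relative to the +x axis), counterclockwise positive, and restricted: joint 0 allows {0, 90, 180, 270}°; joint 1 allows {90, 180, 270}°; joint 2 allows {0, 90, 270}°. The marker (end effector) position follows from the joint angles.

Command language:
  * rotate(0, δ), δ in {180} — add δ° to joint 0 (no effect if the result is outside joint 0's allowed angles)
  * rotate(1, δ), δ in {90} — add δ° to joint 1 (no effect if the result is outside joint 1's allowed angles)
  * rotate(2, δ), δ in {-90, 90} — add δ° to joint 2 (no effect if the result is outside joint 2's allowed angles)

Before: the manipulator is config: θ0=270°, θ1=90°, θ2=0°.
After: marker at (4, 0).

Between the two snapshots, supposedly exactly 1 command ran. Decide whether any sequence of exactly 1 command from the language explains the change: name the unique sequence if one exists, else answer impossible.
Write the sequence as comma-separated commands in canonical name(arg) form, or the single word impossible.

t0: config: θ0=270°, θ1=90°, θ2=0°
step 1 (rotate(2, 90)): config: θ0=270°, θ1=90°, θ2=90°
no rival 1-sequence matches.

rotate(2, 90)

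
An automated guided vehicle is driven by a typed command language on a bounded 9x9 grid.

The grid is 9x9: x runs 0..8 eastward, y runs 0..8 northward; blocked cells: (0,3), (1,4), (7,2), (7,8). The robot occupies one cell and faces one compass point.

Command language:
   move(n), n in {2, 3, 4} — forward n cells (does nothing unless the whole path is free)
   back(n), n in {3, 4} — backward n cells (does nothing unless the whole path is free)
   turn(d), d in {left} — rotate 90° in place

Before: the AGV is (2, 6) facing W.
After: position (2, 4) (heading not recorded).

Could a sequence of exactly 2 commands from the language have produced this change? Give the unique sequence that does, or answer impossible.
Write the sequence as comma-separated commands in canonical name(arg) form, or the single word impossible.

key: running move(2) before turn(left) would end elsewhere — order is forced
t0: (2, 6) facing W
t=1 turn(left) ⇒ (2, 6) facing S
t=2 move(2) ⇒ (2, 4) facing S
no rival 2-sequence matches.

turn(left), move(2)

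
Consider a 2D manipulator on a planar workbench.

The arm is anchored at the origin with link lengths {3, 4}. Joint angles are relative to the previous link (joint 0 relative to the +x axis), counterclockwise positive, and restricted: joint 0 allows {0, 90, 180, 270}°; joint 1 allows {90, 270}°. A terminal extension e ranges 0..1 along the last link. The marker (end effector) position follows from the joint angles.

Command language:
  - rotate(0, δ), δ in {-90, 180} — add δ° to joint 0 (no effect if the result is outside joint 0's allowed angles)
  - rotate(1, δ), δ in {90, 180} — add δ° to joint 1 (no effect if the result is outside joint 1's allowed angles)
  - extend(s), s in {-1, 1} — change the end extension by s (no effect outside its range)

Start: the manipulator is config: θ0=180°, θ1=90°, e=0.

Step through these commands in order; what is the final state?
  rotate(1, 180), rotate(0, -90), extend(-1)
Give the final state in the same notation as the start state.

from: config: θ0=180°, θ1=90°, e=0
step 1 (rotate(1, 180)): config: θ0=180°, θ1=270°, e=0
step 2 (rotate(0, -90)): config: θ0=90°, θ1=270°, e=0
step 3 (extend(-1)): config: θ0=90°, θ1=270°, e=0

config: θ0=90°, θ1=270°, e=0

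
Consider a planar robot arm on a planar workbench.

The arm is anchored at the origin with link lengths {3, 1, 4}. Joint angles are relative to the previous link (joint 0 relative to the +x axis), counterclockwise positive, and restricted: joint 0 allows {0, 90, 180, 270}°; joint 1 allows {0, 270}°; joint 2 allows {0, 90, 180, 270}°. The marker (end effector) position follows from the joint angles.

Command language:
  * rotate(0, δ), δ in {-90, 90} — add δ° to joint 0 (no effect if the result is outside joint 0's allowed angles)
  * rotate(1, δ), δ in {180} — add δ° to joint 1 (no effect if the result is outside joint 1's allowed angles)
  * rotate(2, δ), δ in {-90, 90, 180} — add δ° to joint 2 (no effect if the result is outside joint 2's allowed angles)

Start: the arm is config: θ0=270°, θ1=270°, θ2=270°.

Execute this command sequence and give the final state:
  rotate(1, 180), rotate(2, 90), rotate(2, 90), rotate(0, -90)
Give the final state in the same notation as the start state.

config: θ0=180°, θ1=270°, θ2=90°

from: config: θ0=270°, θ1=270°, θ2=270°
step 1 (rotate(1, 180)): config: θ0=270°, θ1=270°, θ2=270°
step 2 (rotate(2, 90)): config: θ0=270°, θ1=270°, θ2=0°
step 3 (rotate(2, 90)): config: θ0=270°, θ1=270°, θ2=90°
step 4 (rotate(0, -90)): config: θ0=180°, θ1=270°, θ2=90°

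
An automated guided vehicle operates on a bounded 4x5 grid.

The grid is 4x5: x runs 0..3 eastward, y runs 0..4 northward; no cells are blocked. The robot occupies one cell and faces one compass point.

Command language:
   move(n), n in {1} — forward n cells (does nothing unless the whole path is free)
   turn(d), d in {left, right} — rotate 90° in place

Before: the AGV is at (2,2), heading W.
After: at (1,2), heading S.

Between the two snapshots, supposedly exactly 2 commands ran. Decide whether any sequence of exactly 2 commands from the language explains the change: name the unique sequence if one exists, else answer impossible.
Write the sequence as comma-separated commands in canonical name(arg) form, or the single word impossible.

move(1), turn(left)

key: order matters: swapping move(1) and turn(left) lands elsewhere
initial: at (2,2), heading W
step 1 (move(1)): at (1,2), heading W
step 2 (turn(left)): at (1,2), heading S
uniquely the one of 9 2-step routes that fits.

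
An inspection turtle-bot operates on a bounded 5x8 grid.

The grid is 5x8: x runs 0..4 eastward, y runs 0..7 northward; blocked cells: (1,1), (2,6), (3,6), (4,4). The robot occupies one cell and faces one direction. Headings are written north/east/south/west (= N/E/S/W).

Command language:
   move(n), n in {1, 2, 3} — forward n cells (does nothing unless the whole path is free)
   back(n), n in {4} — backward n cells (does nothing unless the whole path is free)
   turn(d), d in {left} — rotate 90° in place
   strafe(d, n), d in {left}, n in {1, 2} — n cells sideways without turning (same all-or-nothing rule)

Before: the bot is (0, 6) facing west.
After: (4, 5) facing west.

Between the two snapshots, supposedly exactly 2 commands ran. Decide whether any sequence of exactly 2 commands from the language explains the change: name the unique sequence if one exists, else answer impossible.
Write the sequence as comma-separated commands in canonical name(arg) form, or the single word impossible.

strafe(left, 1), back(4)

key: heading stays W — no command in the sequence turns
from: (0, 6) facing west
1. strafe(left, 1) → (0, 5) facing west
2. back(4) → (4, 5) facing west
no other 2-command option fits: unique.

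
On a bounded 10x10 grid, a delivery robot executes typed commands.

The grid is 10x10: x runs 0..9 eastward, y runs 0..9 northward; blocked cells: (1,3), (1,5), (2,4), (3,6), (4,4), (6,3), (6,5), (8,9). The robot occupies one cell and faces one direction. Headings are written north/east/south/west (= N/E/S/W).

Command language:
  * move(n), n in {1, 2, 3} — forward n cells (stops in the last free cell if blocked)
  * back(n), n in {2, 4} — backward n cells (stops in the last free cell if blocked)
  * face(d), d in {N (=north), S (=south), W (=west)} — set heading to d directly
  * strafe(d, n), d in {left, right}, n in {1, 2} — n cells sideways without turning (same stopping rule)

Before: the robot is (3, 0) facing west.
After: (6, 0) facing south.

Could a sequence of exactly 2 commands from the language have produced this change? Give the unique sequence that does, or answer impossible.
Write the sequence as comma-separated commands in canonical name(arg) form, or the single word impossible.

impossible

checked all 2-command options: none fits.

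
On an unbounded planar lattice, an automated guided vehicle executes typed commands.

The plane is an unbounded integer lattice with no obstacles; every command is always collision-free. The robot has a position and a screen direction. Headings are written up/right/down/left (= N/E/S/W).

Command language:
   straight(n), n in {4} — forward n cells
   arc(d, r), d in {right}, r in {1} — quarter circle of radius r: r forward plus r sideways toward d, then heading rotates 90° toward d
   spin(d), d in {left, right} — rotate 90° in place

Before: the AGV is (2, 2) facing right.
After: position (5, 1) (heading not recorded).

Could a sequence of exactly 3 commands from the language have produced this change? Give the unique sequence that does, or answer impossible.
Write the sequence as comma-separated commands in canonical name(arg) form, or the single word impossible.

straight(4), spin(right), arc(right, 1)

key: running arc(right, 1) before straight(4) would end elsewhere — order is forced
start: (2, 2) facing right
1. straight(4) → (6, 2) facing right
2. spin(right) → (6, 2) facing down
3. arc(right, 1) → (5, 1) facing left
no other 3-command option fits: unique.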